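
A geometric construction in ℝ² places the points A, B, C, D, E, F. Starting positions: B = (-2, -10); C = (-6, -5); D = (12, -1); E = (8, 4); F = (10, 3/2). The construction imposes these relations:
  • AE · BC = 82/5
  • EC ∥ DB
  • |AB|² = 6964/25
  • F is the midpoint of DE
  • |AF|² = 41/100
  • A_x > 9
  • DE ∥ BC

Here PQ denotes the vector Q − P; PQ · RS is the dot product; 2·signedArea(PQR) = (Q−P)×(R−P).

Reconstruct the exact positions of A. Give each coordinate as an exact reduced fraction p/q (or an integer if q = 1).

A = (48/5, 2)

1. A_x = 48/5  [line 4·x + -5·y + -142/5 = 0 ∩ |AB|² = 6964/25]
2. A_y = 2  [line 4·x + -5·y + -142/5 = 0 ∩ |AB|² = 6964/25]
   → A = (48/5, 2)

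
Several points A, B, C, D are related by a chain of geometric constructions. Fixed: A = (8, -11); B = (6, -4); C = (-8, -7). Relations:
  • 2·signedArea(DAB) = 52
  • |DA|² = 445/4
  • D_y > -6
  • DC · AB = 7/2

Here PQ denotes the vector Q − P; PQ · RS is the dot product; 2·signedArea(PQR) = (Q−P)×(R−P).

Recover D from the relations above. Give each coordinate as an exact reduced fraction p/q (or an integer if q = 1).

D = (-1, -11/2)

1. D_x = -1  [2·signedArea(DAB) = 52 ∩ DC · AB = 7/2]
2. D_y = -11/2  [2·signedArea(DAB) = 52 ∩ DC · AB = 7/2]
   → D = (-1, -11/2)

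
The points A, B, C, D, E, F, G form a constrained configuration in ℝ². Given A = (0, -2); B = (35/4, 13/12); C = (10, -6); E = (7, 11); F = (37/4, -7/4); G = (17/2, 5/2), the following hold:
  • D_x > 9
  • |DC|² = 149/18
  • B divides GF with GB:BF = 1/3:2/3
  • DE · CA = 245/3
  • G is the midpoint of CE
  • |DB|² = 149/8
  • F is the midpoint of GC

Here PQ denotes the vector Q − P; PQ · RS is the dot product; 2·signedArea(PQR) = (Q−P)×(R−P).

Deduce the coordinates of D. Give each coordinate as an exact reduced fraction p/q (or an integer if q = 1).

D = (19/2, -19/6)

1. D_x = 19/2  [line 10·x + -4·y + -323/3 = 0 ∩ |DC|² = 149/18]
2. D_y = -19/6  [line 10·x + -4·y + -323/3 = 0 ∩ |DC|² = 149/18]
   → D = (19/2, -19/6)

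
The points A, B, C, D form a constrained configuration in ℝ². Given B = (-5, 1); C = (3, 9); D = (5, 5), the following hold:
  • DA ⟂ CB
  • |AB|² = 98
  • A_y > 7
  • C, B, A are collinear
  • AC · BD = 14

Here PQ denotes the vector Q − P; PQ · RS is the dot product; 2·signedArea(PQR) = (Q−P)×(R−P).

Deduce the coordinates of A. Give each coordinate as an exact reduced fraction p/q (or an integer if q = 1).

1. A_x = 2  [C, B, A are collinear ∩ DA ⟂ CB]
2. A_y = 8  [C, B, A are collinear ∩ DA ⟂ CB]
   → A = (2, 8)

A = (2, 8)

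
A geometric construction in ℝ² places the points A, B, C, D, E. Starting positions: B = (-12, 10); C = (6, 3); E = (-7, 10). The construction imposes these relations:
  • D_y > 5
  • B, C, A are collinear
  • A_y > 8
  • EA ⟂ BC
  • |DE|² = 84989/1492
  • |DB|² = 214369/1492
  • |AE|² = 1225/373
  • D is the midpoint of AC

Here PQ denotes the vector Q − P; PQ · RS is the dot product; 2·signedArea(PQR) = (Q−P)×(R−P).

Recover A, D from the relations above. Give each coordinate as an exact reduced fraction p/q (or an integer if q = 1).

A = (-2856/373, 3100/373)
D = (-309/373, 4219/746)

1. A_x = -2856/373  [B, C, A are collinear ∩ EA ⟂ BC]
2. A_y = 3100/373  [B, C, A are collinear ∩ EA ⟂ BC]
   → A = (-2856/373, 3100/373)
3. D_x = -309/373  [D is the midpoint of AC]
4. D_y = 4219/746  [D is the midpoint of AC]
   → D = (-309/373, 4219/746)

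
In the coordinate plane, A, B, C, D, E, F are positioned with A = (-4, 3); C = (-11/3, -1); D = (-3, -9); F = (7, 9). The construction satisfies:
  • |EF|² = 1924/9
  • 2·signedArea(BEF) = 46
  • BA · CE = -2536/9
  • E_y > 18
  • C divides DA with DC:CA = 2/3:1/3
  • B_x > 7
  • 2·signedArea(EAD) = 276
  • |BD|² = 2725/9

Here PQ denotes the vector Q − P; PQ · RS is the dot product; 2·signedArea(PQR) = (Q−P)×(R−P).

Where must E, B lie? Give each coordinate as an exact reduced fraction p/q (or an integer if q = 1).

1. E_x = 53/3  [line 12·x + 1·y + -231 = 0 ∩ |EF|² = 1924/9]
2. E_y = 19  [line 12·x + 1·y + -231 = 0 ∩ |EF|² = 1924/9]
   → E = (53/3, 19)
3. B_x = 22/3  [BA · CE = -2536/9 ∩ 2·signedArea(BEF) = 46]
4. B_y = 5  [BA · CE = -2536/9 ∩ 2·signedArea(BEF) = 46]
   → B = (22/3, 5)

B = (22/3, 5)
E = (53/3, 19)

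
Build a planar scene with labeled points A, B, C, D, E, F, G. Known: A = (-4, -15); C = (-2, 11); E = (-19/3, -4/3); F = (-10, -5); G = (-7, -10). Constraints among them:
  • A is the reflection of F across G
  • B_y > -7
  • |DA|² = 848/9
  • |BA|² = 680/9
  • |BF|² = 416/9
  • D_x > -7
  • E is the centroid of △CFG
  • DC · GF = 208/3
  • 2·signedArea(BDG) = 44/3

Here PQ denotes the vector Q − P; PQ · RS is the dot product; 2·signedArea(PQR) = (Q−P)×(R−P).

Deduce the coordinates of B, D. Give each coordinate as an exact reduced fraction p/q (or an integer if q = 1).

B = (-10/3, -19/3)
D = (-20/3, -17/3)

1. D_x = -20/3  [line 3·x + -5·y + -25/3 = 0 ∩ |DA|² = 848/9]
2. D_y = -17/3  [line 3·x + -5·y + -25/3 = 0 ∩ |DA|² = 848/9]
   → D = (-20/3, -17/3)
3. B_x = -10/3  [line 13/3·x + -1/3·y + 37/3 = 0 ∩ |BA|² = 680/9]
4. B_y = -19/3  [line 13/3·x + -1/3·y + 37/3 = 0 ∩ |BA|² = 680/9]
   → B = (-10/3, -19/3)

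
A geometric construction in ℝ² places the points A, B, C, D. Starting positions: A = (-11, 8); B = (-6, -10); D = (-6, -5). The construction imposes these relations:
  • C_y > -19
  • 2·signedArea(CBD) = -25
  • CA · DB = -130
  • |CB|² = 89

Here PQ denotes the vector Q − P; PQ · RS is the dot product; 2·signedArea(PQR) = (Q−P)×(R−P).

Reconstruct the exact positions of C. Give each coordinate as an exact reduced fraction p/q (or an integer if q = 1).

C = (-1, -18)

1. C_x = -1  [CA · DB = -130 ∩ 2·signedArea(CBD) = -25]
2. C_y = -18  [CA · DB = -130 ∩ 2·signedArea(CBD) = -25]
   → C = (-1, -18)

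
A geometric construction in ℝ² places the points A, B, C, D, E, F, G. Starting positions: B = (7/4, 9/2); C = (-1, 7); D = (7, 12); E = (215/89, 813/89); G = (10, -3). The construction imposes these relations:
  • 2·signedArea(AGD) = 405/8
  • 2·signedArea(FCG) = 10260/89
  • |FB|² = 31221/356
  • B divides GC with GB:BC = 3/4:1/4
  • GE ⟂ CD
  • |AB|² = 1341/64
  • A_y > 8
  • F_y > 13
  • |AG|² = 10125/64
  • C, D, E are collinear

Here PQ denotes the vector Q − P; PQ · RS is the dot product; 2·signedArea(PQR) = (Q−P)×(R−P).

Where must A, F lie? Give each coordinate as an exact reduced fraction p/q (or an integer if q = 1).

1. A_x = 35/8  [line -15·x + -3·y + 723/8 = 0 ∩ |AG|² = 10125/64]
2. A_y = 33/4  [line -15·x + -3·y + 723/8 = 0 ∩ |AG|² = 10125/64]
   → A = (35/8, 33/4)
3. F_x = 1097/356  [line 10·x + 11·y + -16223/89 = 0 ∩ |FB|² = 31221/356]
4. F_y = 2451/178  [line 10·x + 11·y + -16223/89 = 0 ∩ |FB|² = 31221/356]
   → F = (1097/356, 2451/178)

A = (35/8, 33/4)
F = (1097/356, 2451/178)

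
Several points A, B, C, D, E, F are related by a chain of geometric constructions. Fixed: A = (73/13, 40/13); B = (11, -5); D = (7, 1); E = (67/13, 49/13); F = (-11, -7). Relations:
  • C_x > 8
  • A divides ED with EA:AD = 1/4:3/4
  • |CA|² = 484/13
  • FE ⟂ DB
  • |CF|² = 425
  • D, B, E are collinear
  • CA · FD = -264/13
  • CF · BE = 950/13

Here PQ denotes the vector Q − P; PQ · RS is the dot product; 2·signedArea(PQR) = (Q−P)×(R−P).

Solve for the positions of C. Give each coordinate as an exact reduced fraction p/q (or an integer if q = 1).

1. C_x = 9  [CF · BE = 950/13 ∩ CA · FD = -264/13]
2. C_y = -2  [CF · BE = 950/13 ∩ CA · FD = -264/13]
   → C = (9, -2)

C = (9, -2)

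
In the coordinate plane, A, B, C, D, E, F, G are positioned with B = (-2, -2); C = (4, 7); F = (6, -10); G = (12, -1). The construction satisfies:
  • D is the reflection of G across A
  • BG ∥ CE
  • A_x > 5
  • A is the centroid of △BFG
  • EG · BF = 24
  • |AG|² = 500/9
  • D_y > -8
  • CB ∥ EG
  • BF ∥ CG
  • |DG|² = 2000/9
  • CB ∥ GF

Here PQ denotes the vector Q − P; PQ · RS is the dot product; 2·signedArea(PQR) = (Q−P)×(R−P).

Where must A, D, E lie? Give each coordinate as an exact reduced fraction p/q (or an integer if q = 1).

A = (16/3, -13/3)
D = (-4/3, -23/3)
E = (18, 8)

1. A_x = 16/3  [A is the centroid of △BFG]
2. A_y = -13/3  [A is the centroid of △BFG]
   → A = (16/3, -13/3)
3. D_x = -4/3  [D is the reflection of G across A]
4. D_y = -23/3  [D is the reflection of G across A]
   → D = (-4/3, -23/3)
5. E_x = 18  [CB ∥ EG ∩ BG ∥ CE]
6. E_y = 8  [CB ∥ EG ∩ BG ∥ CE]
   → E = (18, 8)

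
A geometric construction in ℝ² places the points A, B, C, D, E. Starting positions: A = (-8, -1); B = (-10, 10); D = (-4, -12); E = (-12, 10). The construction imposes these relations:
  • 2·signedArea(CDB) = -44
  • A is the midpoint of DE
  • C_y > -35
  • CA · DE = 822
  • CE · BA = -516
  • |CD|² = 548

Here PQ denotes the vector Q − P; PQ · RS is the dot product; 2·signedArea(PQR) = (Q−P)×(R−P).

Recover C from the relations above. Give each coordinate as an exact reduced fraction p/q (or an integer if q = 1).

1. C_x = 4  [CA · DE = 822 ∩ CE · BA = -516]
2. C_y = -34  [CA · DE = 822 ∩ CE · BA = -516]
   → C = (4, -34)

C = (4, -34)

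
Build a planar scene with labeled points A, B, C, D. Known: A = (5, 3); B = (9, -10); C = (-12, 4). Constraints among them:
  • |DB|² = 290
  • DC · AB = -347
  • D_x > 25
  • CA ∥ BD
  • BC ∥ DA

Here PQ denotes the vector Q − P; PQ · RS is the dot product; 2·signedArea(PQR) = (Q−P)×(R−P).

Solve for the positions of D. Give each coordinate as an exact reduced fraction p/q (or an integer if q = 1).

1. D_x = 26  [BC ∥ DA ∩ CA ∥ BD]
2. D_y = -11  [BC ∥ DA ∩ CA ∥ BD]
   → D = (26, -11)

D = (26, -11)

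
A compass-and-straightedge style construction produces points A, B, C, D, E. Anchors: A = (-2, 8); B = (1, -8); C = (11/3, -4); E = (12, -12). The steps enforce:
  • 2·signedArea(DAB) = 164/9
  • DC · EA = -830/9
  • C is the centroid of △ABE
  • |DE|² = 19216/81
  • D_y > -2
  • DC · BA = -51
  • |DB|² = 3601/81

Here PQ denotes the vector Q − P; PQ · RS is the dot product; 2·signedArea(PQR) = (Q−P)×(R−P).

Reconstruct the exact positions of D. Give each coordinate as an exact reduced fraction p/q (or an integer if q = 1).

1. D_x = 8/9  [2·signedArea(DAB) = 164/9 ∩ DC · BA = -51]
2. D_y = -4/3  [2·signedArea(DAB) = 164/9 ∩ DC · BA = -51]
   → D = (8/9, -4/3)

D = (8/9, -4/3)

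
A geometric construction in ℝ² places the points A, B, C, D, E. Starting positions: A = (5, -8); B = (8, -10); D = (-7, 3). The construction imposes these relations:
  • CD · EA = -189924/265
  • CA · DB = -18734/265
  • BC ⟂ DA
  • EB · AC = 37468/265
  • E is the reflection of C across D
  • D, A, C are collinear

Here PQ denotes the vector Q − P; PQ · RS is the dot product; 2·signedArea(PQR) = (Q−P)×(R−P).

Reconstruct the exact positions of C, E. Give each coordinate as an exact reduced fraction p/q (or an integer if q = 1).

1. C_x = 2021/265  [D, A, C are collinear ∩ BC ⟂ DA]
2. C_y = -2758/265  [D, A, C are collinear ∩ BC ⟂ DA]
   → C = (2021/265, -2758/265)
3. E_x = -5731/265  [E is the reflection of C across D]
4. E_y = 4348/265  [E is the reflection of C across D]
   → E = (-5731/265, 4348/265)

C = (2021/265, -2758/265)
E = (-5731/265, 4348/265)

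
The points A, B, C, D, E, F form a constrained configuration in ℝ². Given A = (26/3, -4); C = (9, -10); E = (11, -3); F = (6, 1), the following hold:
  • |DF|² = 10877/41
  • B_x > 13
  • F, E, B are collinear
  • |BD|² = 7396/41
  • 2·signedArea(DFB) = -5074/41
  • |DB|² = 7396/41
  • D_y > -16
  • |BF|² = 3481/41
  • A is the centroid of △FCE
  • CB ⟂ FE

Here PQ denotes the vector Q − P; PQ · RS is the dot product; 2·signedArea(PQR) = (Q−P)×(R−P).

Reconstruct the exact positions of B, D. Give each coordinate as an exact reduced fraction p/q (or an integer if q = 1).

1. B_x = 541/41  [F, E, B are collinear ∩ CB ⟂ FE]
2. B_y = -195/41  [F, E, B are collinear ∩ CB ⟂ FE]
   → B = (541/41, -195/41)
3. D_x = 197/41  [line 236/41·x + 295/41·y + 3363/41 = 0 ∩ |DB|² = 7396/41]
4. D_y = -625/41  [line 236/41·x + 295/41·y + 3363/41 = 0 ∩ |DB|² = 7396/41]
   → D = (197/41, -625/41)

B = (541/41, -195/41)
D = (197/41, -625/41)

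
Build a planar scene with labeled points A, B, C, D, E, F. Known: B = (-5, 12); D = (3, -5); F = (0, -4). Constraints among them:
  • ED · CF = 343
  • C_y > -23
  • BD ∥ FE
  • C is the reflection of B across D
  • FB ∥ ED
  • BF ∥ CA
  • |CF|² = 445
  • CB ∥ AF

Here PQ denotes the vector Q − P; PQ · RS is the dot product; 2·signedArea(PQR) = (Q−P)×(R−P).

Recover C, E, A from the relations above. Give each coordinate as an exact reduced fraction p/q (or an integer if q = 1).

1. C_x = 11  [C is the reflection of B across D]
2. C_y = -22  [C is the reflection of B across D]
   → C = (11, -22)
3. E_x = 8  [FB ∥ ED ∩ BD ∥ FE]
4. E_y = -21  [FB ∥ ED ∩ BD ∥ FE]
   → E = (8, -21)
5. A_x = 16  [CB ∥ AF ∩ BF ∥ CA]
6. A_y = -38  [CB ∥ AF ∩ BF ∥ CA]
   → A = (16, -38)

A = (16, -38)
C = (11, -22)
E = (8, -21)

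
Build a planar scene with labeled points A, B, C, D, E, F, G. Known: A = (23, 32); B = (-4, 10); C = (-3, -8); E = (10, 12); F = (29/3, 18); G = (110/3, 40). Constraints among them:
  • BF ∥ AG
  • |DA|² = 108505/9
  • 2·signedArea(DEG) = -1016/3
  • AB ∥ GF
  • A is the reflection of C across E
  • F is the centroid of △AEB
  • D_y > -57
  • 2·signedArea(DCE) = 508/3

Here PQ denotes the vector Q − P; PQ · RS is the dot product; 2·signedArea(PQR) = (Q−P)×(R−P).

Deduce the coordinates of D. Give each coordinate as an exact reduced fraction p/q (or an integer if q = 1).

1. D_x = -128/3  [2·signedArea(DEG) = -1016/3 ∩ 2·signedArea(DCE) = 508/3]
2. D_y = -56  [2·signedArea(DEG) = -1016/3 ∩ 2·signedArea(DCE) = 508/3]
   → D = (-128/3, -56)

D = (-128/3, -56)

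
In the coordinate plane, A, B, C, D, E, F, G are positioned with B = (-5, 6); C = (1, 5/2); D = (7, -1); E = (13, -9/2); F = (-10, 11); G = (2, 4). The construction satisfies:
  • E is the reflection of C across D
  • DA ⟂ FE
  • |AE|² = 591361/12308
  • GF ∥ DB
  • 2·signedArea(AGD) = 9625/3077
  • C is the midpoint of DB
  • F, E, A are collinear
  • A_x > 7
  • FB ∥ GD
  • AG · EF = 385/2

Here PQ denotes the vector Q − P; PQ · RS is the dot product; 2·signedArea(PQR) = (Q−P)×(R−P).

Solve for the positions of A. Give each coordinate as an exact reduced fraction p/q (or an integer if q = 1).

A = (22314/3077, -1927/3077)

1. A_x = 22314/3077  [F, E, A are collinear ∩ DA ⟂ FE]
2. A_y = -1927/3077  [F, E, A are collinear ∩ DA ⟂ FE]
   → A = (22314/3077, -1927/3077)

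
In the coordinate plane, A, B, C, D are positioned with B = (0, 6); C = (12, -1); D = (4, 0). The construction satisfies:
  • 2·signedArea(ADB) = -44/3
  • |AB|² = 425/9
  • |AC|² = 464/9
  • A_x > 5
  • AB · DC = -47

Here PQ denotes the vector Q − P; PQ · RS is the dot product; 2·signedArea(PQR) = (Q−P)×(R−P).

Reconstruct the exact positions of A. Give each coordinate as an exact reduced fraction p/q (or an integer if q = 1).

1. A_x = 16/3  [AB · DC = -47 ∩ 2·signedArea(ADB) = -44/3]
2. A_y = 5/3  [AB · DC = -47 ∩ 2·signedArea(ADB) = -44/3]
   → A = (16/3, 5/3)

A = (16/3, 5/3)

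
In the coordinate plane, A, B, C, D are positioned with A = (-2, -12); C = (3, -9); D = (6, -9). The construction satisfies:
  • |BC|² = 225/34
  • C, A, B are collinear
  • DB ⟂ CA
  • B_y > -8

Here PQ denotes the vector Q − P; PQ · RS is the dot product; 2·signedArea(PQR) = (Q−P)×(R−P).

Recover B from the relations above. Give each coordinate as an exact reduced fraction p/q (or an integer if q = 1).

B = (177/34, -261/34)

1. B_x = 177/34  [C, A, B are collinear ∩ DB ⟂ CA]
2. B_y = -261/34  [C, A, B are collinear ∩ DB ⟂ CA]
   → B = (177/34, -261/34)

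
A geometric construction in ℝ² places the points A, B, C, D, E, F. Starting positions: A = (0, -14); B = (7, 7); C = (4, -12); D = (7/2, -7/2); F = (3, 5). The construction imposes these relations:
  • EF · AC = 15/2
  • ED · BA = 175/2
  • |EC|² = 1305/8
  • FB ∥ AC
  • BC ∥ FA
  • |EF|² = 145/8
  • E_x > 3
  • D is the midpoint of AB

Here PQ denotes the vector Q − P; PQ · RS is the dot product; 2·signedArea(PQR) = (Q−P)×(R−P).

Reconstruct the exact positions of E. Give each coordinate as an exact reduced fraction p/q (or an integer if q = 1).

1. E_x = 13/4  [EF · AC = 15/2 ∩ ED · BA = 175/2]
2. E_y = 3/4  [EF · AC = 15/2 ∩ ED · BA = 175/2]
   → E = (13/4, 3/4)

E = (13/4, 3/4)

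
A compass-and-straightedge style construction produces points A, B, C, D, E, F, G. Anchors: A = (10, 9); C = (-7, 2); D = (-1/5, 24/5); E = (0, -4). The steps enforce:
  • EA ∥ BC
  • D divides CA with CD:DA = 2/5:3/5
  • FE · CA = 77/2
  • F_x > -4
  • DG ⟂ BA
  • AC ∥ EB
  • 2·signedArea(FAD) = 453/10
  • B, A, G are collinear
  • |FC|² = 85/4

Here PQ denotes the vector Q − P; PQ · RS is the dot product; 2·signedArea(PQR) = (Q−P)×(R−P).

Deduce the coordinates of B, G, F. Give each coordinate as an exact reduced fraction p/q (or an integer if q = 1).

1. B_x = -17  [EA ∥ BC ∩ AC ∥ EB]
2. B_y = -11  [EA ∥ BC ∩ AC ∥ EB]
   → B = (-17, -11)
3. G_x = 7931/5645  [B, A, G are collinear ∩ DG ⟂ BA]
4. G_y = 2973/1129  [B, A, G are collinear ∩ DG ⟂ BA]
   → G = (7931/5645, 2973/1129)
5. F_x = -7/2  [2·signedArea(FAD) = 453/10 ∩ FE · CA = 77/2]
6. F_y = -1  [2·signedArea(FAD) = 453/10 ∩ FE · CA = 77/2]
   → F = (-7/2, -1)

B = (-17, -11)
F = (-7/2, -1)
G = (7931/5645, 2973/1129)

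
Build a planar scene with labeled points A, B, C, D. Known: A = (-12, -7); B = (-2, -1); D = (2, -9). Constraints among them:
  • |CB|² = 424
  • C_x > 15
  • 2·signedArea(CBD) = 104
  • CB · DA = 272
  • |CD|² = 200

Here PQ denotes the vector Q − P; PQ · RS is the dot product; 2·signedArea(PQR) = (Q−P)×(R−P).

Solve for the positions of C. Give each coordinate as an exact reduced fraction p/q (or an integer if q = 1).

1. C_x = 16  [2·signedArea(CBD) = 104 ∩ CB · DA = 272]
2. C_y = -11  [2·signedArea(CBD) = 104 ∩ CB · DA = 272]
   → C = (16, -11)

C = (16, -11)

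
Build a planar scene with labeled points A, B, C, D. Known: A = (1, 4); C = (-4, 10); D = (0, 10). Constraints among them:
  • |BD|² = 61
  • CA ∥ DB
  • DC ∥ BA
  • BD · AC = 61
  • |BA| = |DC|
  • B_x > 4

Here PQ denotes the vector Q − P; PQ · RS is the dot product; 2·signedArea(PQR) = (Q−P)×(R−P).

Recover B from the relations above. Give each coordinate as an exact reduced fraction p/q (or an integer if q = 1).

1. B_x = 5  [DC ∥ BA ∩ CA ∥ DB]
2. B_y = 4  [DC ∥ BA ∩ CA ∥ DB]
   → B = (5, 4)

B = (5, 4)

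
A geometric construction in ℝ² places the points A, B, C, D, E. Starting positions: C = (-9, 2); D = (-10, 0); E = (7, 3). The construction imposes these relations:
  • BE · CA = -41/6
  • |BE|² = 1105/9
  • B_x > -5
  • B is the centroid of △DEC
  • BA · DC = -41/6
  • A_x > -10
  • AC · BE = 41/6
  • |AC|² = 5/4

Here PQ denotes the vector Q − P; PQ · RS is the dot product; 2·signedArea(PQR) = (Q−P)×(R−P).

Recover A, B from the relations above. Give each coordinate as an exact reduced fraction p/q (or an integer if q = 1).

1. B_x = -4  [B is the centroid of △DEC]
2. B_y = 5/3  [B is the centroid of △DEC]
   → B = (-4, 5/3)
3. A_x = -19/2  [AC · BE = 41/6 ∩ BA · DC = -41/6]
4. A_y = 1  [AC · BE = 41/6 ∩ BA · DC = -41/6]
   → A = (-19/2, 1)

A = (-19/2, 1)
B = (-4, 5/3)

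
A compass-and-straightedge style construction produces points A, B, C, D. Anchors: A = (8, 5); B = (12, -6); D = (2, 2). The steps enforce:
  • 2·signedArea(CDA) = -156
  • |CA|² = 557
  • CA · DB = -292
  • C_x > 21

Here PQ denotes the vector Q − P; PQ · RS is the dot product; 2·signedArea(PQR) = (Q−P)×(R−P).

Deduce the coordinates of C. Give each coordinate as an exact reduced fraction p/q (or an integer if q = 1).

C = (22, -14)

1. C_x = 22  [2·signedArea(CDA) = -156 ∩ CA · DB = -292]
2. C_y = -14  [2·signedArea(CDA) = -156 ∩ CA · DB = -292]
   → C = (22, -14)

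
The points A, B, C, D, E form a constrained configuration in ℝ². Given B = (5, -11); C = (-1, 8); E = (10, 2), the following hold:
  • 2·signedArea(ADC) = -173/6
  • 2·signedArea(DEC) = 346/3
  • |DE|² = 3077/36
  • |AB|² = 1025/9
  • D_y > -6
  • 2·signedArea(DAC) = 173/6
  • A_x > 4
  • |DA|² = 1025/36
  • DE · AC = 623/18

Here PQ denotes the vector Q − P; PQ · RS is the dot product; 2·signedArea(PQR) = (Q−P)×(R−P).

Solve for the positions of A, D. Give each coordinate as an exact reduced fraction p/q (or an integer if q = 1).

1. D_x = 29/6  [line -6·x + -11·y + -100/3 = 0 ∩ |DE|² = 3077/36]
2. D_y = -17/3  [line -6·x + -11·y + -100/3 = 0 ∩ |DE|² = 3077/36]
   → D = (29/6, -17/3)
3. A_x = 14/3  [2·signedArea(ADC) = -173/6 ∩ DE · AC = 623/18]
4. A_y = -1/3  [2·signedArea(ADC) = -173/6 ∩ DE · AC = 623/18]
   → A = (14/3, -1/3)

A = (14/3, -1/3)
D = (29/6, -17/3)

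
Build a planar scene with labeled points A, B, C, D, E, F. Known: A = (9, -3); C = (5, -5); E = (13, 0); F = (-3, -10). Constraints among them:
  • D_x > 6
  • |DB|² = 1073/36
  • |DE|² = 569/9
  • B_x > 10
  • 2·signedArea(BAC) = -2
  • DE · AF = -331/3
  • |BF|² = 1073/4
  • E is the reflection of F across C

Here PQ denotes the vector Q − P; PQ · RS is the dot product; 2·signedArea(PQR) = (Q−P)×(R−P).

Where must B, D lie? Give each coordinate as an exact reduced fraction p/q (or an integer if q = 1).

B = (11, -3/2)
D = (19/3, -13/3)

1. B_x = 11  [line 2·x + -4·y + -28 = 0 ∩ |BF|² = 1073/4]
2. B_y = -3/2  [line 2·x + -4·y + -28 = 0 ∩ |BF|² = 1073/4]
   → B = (11, -3/2)
3. D_x = 19/3  [line 12·x + 7·y + -137/3 = 0 ∩ |DE|² = 569/9]
4. D_y = -13/3  [line 12·x + 7·y + -137/3 = 0 ∩ |DE|² = 569/9]
   → D = (19/3, -13/3)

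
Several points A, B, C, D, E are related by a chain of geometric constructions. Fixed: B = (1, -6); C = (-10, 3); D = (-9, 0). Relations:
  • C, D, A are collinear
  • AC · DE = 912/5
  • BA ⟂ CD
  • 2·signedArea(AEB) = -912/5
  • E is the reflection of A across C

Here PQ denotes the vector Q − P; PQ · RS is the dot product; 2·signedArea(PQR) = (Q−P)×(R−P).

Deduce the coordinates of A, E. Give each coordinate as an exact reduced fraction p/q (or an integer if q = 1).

A = (-31/5, -42/5)
E = (-69/5, 72/5)

1. A_x = -31/5  [C, D, A are collinear ∩ BA ⟂ CD]
2. A_y = -42/5  [C, D, A are collinear ∩ BA ⟂ CD]
   → A = (-31/5, -42/5)
3. E_x = -69/5  [E is the reflection of A across C]
4. E_y = 72/5  [E is the reflection of A across C]
   → E = (-69/5, 72/5)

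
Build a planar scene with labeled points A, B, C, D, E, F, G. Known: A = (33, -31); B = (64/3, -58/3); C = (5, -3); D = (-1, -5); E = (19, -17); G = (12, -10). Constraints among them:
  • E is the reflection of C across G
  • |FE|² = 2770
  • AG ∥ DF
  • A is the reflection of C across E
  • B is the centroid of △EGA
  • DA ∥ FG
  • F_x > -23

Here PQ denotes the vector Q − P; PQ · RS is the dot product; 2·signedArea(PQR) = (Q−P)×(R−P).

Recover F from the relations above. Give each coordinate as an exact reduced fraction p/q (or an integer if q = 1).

1. F_x = -22  [DA ∥ FG ∩ AG ∥ DF]
2. F_y = 16  [DA ∥ FG ∩ AG ∥ DF]
   → F = (-22, 16)

F = (-22, 16)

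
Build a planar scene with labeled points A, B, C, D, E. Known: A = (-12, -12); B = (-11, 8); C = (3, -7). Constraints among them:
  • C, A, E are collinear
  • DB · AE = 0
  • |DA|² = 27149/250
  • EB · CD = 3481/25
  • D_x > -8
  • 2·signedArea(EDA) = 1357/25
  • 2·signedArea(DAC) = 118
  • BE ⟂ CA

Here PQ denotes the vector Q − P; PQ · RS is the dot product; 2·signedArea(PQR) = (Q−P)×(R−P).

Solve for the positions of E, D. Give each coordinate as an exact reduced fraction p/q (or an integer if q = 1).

D = (-373/50, -131/50)
E = (-51/10, -97/10)

1. E_x = -51/10  [C, A, E are collinear ∩ BE ⟂ CA]
2. E_y = -97/10  [C, A, E are collinear ∩ BE ⟂ CA]
   → E = (-51/10, -97/10)
3. D_x = -373/50  [DB · AE = 0 ∩ 2·signedArea(EDA) = 1357/25]
4. D_y = -131/50  [DB · AE = 0 ∩ 2·signedArea(EDA) = 1357/25]
   → D = (-373/50, -131/50)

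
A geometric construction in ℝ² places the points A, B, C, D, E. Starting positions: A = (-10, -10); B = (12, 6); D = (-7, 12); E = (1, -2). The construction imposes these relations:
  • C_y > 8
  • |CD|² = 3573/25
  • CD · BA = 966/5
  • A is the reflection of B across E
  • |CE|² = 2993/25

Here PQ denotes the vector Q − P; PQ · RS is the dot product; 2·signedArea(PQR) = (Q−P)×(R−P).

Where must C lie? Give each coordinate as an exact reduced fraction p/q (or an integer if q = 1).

C = (22/5, 42/5)

1. C_x = 22/5  [line 22·x + 16·y + -1156/5 = 0 ∩ |CE|² = 2993/25]
2. C_y = 42/5  [line 22·x + 16·y + -1156/5 = 0 ∩ |CE|² = 2993/25]
   → C = (22/5, 42/5)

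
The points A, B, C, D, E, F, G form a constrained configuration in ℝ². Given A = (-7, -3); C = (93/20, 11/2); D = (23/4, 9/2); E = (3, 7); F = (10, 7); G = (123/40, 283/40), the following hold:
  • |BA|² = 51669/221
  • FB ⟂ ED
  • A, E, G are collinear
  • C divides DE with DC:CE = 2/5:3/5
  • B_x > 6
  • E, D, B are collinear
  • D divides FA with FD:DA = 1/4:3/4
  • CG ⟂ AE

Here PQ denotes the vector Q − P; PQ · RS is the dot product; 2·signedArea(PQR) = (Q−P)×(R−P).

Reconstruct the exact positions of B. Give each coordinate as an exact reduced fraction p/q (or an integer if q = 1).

1. B_x = 1510/221  [E, D, B are collinear ∩ FB ⟂ ED]
2. B_y = 777/221  [E, D, B are collinear ∩ FB ⟂ ED]
   → B = (1510/221, 777/221)

B = (1510/221, 777/221)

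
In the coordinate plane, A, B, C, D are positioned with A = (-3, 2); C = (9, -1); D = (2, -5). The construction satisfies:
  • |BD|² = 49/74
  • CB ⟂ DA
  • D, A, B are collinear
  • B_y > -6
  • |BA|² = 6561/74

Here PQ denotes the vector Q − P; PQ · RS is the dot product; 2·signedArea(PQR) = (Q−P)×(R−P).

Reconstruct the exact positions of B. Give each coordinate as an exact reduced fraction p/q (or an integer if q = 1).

B = (183/74, -419/74)

1. B_x = 183/74  [D, A, B are collinear ∩ CB ⟂ DA]
2. B_y = -419/74  [D, A, B are collinear ∩ CB ⟂ DA]
   → B = (183/74, -419/74)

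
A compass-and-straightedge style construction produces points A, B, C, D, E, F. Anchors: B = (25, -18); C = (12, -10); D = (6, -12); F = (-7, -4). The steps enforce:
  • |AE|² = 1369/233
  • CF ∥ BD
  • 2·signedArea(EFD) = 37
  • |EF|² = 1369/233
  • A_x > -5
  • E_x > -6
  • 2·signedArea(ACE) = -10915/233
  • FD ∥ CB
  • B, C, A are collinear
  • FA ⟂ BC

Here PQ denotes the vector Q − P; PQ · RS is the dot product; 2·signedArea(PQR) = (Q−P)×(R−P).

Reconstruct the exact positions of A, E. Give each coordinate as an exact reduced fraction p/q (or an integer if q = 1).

1. A_x = -1039/233  [B, C, A are collinear ∩ FA ⟂ BC]
2. A_y = 30/233  [B, C, A are collinear ∩ FA ⟂ BC]
   → A = (-1039/233, 30/233)
3. E_x = -1335/233  [line 8·x + 13·y + 71 = 0 ∩ |EF|² = 1369/233]
4. E_y = -451/233  [line 8·x + 13·y + 71 = 0 ∩ |EF|² = 1369/233]
   → E = (-1335/233, -451/233)

A = (-1039/233, 30/233)
E = (-1335/233, -451/233)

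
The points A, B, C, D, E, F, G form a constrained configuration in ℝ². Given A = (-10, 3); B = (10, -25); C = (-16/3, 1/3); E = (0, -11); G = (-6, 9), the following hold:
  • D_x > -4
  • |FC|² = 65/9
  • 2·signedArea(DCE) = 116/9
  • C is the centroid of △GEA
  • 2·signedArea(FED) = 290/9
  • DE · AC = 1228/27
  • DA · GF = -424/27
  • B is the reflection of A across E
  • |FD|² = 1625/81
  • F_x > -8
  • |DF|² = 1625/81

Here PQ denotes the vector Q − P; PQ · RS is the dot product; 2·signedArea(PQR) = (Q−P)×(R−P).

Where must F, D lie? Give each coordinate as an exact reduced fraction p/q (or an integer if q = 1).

D = (-34/9, -5/9)
F = (-23/3, 5/3)

1. D_x = -34/9  [2·signedArea(DCE) = 116/9 ∩ DE · AC = 1228/27]
2. D_y = -5/9  [2·signedArea(DCE) = 116/9 ∩ DE · AC = 1228/27]
   → D = (-34/9, -5/9)
3. F_x = -23/3  [2·signedArea(FED) = 290/9 ∩ DA · GF = -424/27]
4. F_y = 5/3  [2·signedArea(FED) = 290/9 ∩ DA · GF = -424/27]
   → F = (-23/3, 5/3)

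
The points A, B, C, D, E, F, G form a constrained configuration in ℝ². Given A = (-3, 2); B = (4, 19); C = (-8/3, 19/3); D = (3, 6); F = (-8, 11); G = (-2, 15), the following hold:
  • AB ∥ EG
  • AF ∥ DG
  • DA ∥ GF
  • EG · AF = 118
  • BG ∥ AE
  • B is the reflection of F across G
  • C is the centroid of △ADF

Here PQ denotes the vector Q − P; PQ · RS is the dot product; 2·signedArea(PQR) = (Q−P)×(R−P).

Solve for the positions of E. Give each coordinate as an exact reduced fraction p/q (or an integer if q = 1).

E = (-9, -2)

1. E_x = -9  [AB ∥ EG ∩ BG ∥ AE]
2. E_y = -2  [AB ∥ EG ∩ BG ∥ AE]
   → E = (-9, -2)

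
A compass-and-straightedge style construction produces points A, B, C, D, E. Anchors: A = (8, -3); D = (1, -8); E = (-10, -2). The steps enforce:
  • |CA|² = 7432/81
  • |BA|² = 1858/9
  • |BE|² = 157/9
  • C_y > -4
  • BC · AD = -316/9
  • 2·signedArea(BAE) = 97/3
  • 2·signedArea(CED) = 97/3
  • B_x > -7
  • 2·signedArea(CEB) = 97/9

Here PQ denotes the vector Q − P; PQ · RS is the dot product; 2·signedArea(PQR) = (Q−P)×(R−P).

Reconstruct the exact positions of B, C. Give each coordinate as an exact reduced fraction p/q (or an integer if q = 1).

B = (-19/3, -4)
C = (-14/9, -11/3)

1. B_x = -19/3  [line -1·x + -18·y + -235/3 = 0 ∩ |BE|² = 157/9]
2. B_y = -4  [line -1·x + -18·y + -235/3 = 0 ∩ |BE|² = 157/9]
   → B = (-19/3, -4)
3. C_x = -14/9  [BC · AD = -316/9 ∩ 2·signedArea(CED) = 97/3]
4. C_y = -11/3  [BC · AD = -316/9 ∩ 2·signedArea(CED) = 97/3]
   → C = (-14/9, -11/3)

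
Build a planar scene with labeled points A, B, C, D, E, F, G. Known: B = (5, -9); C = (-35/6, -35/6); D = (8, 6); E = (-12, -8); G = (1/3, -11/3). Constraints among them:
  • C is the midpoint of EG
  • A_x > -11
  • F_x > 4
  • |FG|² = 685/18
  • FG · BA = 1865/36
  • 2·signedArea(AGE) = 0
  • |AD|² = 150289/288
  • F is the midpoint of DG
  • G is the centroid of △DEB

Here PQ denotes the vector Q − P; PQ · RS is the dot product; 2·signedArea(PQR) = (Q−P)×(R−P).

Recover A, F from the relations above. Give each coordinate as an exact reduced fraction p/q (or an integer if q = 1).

A = (-251/24, -179/24)
F = (25/6, 7/6)

1. F_x = 25/6  [F is the midpoint of DG]
2. F_y = 7/6  [F is the midpoint of DG]
   → F = (25/6, 7/6)
3. A_x = -251/24  [2·signedArea(AGE) = 0 ∩ FG · BA = 1865/36]
4. A_y = -179/24  [2·signedArea(AGE) = 0 ∩ FG · BA = 1865/36]
   → A = (-251/24, -179/24)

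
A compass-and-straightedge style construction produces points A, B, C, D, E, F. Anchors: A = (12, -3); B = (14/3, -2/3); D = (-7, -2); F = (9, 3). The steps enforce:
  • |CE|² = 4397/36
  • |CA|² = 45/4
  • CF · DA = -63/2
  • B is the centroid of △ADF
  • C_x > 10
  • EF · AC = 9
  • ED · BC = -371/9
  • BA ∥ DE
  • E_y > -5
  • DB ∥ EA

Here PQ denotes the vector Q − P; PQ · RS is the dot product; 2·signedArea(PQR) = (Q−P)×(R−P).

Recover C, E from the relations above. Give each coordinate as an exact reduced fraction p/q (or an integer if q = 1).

C = (21/2, 0)
E = (1/3, -13/3)

1. E_x = 1/3  [DB ∥ EA ∩ BA ∥ DE]
2. E_y = -13/3  [DB ∥ EA ∩ BA ∥ DE]
   → E = (1/3, -13/3)
3. C_x = 21/2  [CF · DA = -63/2 ∩ EF · AC = 9]
4. C_y = 0  [CF · DA = -63/2 ∩ EF · AC = 9]
   → C = (21/2, 0)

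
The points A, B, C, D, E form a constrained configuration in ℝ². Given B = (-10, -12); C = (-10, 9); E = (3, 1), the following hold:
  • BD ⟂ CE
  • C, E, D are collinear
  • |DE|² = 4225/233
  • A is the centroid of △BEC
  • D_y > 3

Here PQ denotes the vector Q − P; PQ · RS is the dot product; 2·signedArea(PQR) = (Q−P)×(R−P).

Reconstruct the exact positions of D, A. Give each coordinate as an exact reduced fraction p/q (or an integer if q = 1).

A = (-17/3, -2/3)
D = (-146/233, 753/233)

1. D_x = -146/233  [C, E, D are collinear ∩ BD ⟂ CE]
2. D_y = 753/233  [C, E, D are collinear ∩ BD ⟂ CE]
   → D = (-146/233, 753/233)
3. A_x = -17/3  [A is the centroid of △BEC]
4. A_y = -2/3  [A is the centroid of △BEC]
   → A = (-17/3, -2/3)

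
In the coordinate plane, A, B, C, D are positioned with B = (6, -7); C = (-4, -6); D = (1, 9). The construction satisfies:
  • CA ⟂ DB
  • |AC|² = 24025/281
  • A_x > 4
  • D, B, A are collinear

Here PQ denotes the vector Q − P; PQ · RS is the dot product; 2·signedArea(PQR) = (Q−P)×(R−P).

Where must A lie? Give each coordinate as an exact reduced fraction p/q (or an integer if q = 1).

1. A_x = 1356/281  [D, B, A are collinear ∩ CA ⟂ DB]
2. A_y = -911/281  [D, B, A are collinear ∩ CA ⟂ DB]
   → A = (1356/281, -911/281)

A = (1356/281, -911/281)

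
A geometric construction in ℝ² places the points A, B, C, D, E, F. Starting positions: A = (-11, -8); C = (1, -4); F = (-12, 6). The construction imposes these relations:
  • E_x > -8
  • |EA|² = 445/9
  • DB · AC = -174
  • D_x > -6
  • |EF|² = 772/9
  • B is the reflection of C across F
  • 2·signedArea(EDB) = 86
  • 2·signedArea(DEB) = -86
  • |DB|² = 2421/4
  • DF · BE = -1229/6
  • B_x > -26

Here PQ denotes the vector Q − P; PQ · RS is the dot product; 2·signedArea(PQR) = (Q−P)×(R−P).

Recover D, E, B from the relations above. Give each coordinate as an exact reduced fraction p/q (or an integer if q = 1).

B = (-25, 16)
D = (-11/2, 1)
E = (-22/3, -2)

1. B_x = -25  [B is the reflection of C across F]
2. B_y = 16  [B is the reflection of C across F]
   → B = (-25, 16)
3. D_x = -11/2  [line -12·x + -4·y + -62 = 0 ∩ |DB|² = 2421/4]
4. D_y = 1  [line -12·x + -4·y + -62 = 0 ∩ |DB|² = 2421/4]
   → D = (-11/2, 1)
5. E_x = -22/3  [2·signedArea(EDB) = 86 ∩ DF · BE = -1229/6]
6. E_y = -2  [2·signedArea(EDB) = 86 ∩ DF · BE = -1229/6]
   → E = (-22/3, -2)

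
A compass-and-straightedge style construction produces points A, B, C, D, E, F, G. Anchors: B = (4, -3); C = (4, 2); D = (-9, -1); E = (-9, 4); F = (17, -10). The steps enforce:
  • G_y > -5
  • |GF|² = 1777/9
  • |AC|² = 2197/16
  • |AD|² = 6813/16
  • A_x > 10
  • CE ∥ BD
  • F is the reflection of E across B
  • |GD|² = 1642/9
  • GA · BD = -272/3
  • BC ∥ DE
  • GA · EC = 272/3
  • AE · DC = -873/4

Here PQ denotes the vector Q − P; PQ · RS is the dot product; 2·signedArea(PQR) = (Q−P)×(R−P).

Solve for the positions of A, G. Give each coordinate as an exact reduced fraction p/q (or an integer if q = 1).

A = (21/2, -31/4)
G = (4, -14/3)

1. A_x = 21/2  [line -13·x + -3·y + 453/4 = 0 ∩ |AD|² = 6813/16]
2. A_y = -31/4  [line -13·x + -3·y + 453/4 = 0 ∩ |AD|² = 6813/16]
   → A = (21/2, -31/4)
3. G_x = 4  [line 13·x + -2·y + -184/3 = 0 ∩ |GF|² = 1777/9]
4. G_y = -14/3  [line 13·x + -2·y + -184/3 = 0 ∩ |GF|² = 1777/9]
   → G = (4, -14/3)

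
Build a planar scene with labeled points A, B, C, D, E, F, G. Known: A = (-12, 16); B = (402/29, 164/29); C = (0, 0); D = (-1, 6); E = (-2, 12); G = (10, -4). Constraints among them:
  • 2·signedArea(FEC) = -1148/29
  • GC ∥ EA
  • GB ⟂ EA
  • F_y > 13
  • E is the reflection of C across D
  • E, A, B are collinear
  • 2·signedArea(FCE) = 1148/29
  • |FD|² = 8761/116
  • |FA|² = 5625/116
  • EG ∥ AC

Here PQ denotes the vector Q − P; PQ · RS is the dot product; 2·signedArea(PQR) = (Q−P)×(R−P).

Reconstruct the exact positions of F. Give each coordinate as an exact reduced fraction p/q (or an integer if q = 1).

1. F_x = -321/58  [line -12·x + -2·y + -1148/29 = 0 ∩ |FD|² = 8761/116]
2. F_y = 389/29  [line -12·x + -2·y + -1148/29 = 0 ∩ |FD|² = 8761/116]
   → F = (-321/58, 389/29)

F = (-321/58, 389/29)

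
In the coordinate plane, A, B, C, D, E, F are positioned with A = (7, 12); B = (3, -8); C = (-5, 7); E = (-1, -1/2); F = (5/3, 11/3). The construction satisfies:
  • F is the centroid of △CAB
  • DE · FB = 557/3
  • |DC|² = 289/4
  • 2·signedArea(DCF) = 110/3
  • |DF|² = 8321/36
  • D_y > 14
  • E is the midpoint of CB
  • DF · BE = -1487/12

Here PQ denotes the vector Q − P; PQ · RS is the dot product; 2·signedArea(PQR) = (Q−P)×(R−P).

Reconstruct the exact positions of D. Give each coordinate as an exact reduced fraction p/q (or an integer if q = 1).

1. D_x = -9  [2·signedArea(DCF) = 110/3 ∩ DF · BE = -1487/12]
2. D_y = 29/2  [2·signedArea(DCF) = 110/3 ∩ DF · BE = -1487/12]
   → D = (-9, 29/2)

D = (-9, 29/2)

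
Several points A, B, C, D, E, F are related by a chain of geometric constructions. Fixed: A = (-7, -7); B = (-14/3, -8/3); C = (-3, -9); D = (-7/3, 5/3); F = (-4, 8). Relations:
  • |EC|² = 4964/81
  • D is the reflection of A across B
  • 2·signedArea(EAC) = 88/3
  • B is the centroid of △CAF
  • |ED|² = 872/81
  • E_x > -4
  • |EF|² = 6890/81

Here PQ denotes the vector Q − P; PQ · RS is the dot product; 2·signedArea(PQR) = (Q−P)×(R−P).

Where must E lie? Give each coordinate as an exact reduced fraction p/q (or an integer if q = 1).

1. E_x = -35/9  [line 2·x + 4·y + 38/3 = 0 ∩ |EF|² = 6890/81]
2. E_y = -11/9  [line 2·x + 4·y + 38/3 = 0 ∩ |EF|² = 6890/81]
   → E = (-35/9, -11/9)

E = (-35/9, -11/9)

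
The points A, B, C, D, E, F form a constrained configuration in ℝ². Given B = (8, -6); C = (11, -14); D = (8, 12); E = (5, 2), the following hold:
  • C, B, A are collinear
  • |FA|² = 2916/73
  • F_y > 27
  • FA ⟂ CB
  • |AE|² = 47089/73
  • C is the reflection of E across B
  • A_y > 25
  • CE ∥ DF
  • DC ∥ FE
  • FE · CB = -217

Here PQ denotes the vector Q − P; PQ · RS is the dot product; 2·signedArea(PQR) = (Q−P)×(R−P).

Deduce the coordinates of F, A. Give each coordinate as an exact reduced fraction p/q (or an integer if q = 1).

A = (-286/73, 1882/73)
F = (2, 28)

1. F_x = 2  [DC ∥ FE ∩ CE ∥ DF]
2. F_y = 28  [DC ∥ FE ∩ CE ∥ DF]
   → F = (2, 28)
3. A_x = -286/73  [C, B, A are collinear ∩ FA ⟂ CB]
4. A_y = 1882/73  [C, B, A are collinear ∩ FA ⟂ CB]
   → A = (-286/73, 1882/73)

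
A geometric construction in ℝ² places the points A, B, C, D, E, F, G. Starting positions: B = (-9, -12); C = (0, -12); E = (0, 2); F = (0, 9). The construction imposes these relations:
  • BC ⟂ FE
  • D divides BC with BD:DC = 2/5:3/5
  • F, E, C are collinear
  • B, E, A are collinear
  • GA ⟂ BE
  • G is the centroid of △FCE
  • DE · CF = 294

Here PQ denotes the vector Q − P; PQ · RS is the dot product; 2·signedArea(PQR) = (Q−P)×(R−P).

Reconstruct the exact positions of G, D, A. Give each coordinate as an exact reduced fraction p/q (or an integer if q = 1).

A = (-294/277, 290/831)
D = (-27/5, -12)
G = (0, -1/3)

1. G_x = 0  [G is the centroid of △FCE]
2. G_y = -1/3  [G is the centroid of △FCE]
   → G = (0, -1/3)
3. D_x = -27/5  [D divides BC with BD:DC = 2/5:3/5]
4. D_y = -12  [D divides BC with BD:DC = 2/5:3/5]
   → D = (-27/5, -12)
5. A_x = -294/277  [B, E, A are collinear ∩ GA ⟂ BE]
6. A_y = 290/831  [B, E, A are collinear ∩ GA ⟂ BE]
   → A = (-294/277, 290/831)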